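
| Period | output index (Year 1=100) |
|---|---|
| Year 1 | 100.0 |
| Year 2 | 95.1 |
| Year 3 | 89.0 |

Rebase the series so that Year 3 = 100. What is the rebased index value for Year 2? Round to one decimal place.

Rebased(Year 2) = 95.1 / 89.0 × 100 = 106.8539

106.9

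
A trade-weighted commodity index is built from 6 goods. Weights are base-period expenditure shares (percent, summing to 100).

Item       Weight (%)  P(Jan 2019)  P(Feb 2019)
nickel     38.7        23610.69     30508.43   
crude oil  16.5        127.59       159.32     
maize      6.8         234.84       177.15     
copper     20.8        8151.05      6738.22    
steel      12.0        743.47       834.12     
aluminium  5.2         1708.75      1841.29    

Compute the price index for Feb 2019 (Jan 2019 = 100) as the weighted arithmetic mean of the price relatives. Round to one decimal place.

112.0

nickel: 38.7 × (30508.43/23610.69) = 38.7 × 1.292145 = 50.0060
crude oil: 16.5 × (159.32/127.59) = 16.5 × 1.248687 = 20.6033
maize: 6.8 × (177.15/234.84) = 6.8 × 0.754343 = 5.1295
copper: 20.8 × (6738.22/8151.05) = 20.8 × 0.826669 = 17.1947
steel: 12.0 × (834.12/743.47) = 12.0 × 1.121928 = 13.4631
aluminium: 5.2 × (1841.29/1708.75) = 5.2 × 1.077565 = 5.6033
Index = Σ wᵢ·(p₁ᵢ/p₀ᵢ) = 50.0060 + 20.6033 + 5.1295 + 17.1947 + 13.4631 + 5.6033 = 112.0001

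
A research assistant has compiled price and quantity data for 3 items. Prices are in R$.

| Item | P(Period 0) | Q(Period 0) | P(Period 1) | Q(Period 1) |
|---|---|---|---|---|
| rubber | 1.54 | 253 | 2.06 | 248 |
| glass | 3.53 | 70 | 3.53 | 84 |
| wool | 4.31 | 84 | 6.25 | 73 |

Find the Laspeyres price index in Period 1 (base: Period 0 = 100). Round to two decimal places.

Laspeyres price index uses base-period quantities as weights.
ΣP(Period 1)·Q(Period 0) = 2.06×253 + 3.53×70 + 6.25×84 = 521.18 + 247.1 + 525 = 1293.28
ΣP(Period 0)·Q(Period 0) = 1.54×253 + 3.53×70 + 4.31×84 = 389.62 + 247.1 + 362.04 = 998.76
Index = 1293.28 / 998.76 × 100 = 129.4886

129.49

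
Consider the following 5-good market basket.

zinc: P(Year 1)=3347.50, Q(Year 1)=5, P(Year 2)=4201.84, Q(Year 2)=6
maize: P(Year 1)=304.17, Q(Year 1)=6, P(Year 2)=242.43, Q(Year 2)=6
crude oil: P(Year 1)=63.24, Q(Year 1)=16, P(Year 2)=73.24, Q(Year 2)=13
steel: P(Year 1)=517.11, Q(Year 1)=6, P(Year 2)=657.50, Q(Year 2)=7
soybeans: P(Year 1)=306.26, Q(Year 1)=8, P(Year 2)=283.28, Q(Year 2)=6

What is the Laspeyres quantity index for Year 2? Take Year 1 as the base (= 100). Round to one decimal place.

112.2

Laspeyres quantity index uses base-period prices as weights.
ΣP(Year 1)·Q(Year 2) = 3347.50×6 + 304.17×6 + 63.24×13 + 517.11×7 + 306.26×6 = 20085 + 1825.02 + 822.12 + 3619.77 + 1837.56 = 28189.47
ΣP(Year 1)·Q(Year 1) = 3347.50×5 + 304.17×6 + 63.24×16 + 517.11×6 + 306.26×8 = 16737.5 + 1825.02 + 1011.84 + 3102.66 + 2450.08 = 25127.1
Index = 28189.47 / 25127.1 × 100 = 112.1875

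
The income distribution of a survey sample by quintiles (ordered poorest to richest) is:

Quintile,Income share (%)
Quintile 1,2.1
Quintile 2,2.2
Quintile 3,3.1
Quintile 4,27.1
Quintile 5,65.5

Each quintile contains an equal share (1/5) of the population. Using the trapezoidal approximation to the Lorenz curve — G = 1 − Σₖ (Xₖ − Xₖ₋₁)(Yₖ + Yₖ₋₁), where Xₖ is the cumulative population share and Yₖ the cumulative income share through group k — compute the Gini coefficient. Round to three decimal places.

0.607

Cumulative income shares Yₖ: 0.0210, 0.0430, 0.0740, 0.3450, 1.0000
Σ (Xₖ−Xₖ₋₁)(Yₖ+Yₖ₋₁) = (1/5)(0.0210+0.0000) + (1/5)(0.0430+0.0210) + (1/5)(0.0740+0.0430) + (1/5)(0.3450+0.0740) + (1/5)(1.0000+0.3450)
  = 0.0042 + 0.0128 + 0.0234 + 0.0838 + 0.2690 = 0.3932
G = 1 − 0.3932 = 0.6068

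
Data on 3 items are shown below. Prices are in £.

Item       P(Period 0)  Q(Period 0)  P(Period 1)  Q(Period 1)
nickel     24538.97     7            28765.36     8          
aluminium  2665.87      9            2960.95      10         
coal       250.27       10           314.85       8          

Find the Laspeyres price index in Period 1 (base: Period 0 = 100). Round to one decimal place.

Laspeyres price index uses base-period quantities as weights.
ΣP(Period 1)·Q(Period 0) = 28765.36×7 + 2960.95×9 + 314.85×10 = 201357.52 + 26648.55 + 3148.5 = 231154.57
ΣP(Period 0)·Q(Period 0) = 24538.97×7 + 2665.87×9 + 250.27×10 = 171772.79 + 23992.83 + 2502.7 = 198268.32
Index = 231154.57 / 198268.32 × 100 = 116.5867

116.6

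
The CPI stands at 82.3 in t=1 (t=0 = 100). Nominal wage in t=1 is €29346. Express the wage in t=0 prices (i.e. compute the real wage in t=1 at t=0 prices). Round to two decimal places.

Real = Nominal ÷ (Index/100) = 29346 ÷ (82.3/100)
     = 29346 ÷ 0.823 = 35657.3512

35657.35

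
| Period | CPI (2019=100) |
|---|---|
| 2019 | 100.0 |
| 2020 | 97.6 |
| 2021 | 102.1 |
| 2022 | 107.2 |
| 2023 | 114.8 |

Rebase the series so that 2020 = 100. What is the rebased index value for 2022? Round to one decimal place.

Rebased(2022) = 107.2 / 97.6 × 100 = 109.8361

109.8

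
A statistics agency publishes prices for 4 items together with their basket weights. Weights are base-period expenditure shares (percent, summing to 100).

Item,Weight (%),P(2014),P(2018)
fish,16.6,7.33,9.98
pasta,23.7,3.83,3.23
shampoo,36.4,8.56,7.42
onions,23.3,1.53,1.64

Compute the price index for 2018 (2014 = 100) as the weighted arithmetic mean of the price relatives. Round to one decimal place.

fish: 16.6 × (9.98/7.33) = 16.6 × 1.361528 = 22.6014
pasta: 23.7 × (3.23/3.83) = 23.7 × 0.843342 = 19.9872
shampoo: 36.4 × (7.42/8.56) = 36.4 × 0.866822 = 31.5523
onions: 23.3 × (1.64/1.53) = 23.3 × 1.071895 = 24.9752
Index = Σ wᵢ·(p₁ᵢ/p₀ᵢ) = 22.6014 + 19.9872 + 31.5523 + 24.9752 = 99.1161

99.1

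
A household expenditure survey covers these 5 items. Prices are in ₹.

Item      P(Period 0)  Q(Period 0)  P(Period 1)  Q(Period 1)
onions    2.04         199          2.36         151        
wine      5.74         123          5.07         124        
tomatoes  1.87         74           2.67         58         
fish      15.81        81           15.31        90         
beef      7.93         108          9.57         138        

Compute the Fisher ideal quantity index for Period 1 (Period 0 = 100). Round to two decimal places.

107.65

Laspeyres component (base-period weights):
ΣP(Period 0)Q(Period 1) = 2.04×151 + 5.74×124 + 1.87×58 + 15.81×90 + 7.93×138 = 308.04 + 711.76 + 108.46 + 1422.9 + 1094.34 = 3645.5
ΣP(Period 0)Q(Period 0) = 2.04×199 + 5.74×123 + 1.87×74 + 15.81×81 + 7.93×108 = 405.96 + 706.02 + 138.38 + 1280.61 + 856.44 = 3387.41
L = 3645.5 / 3387.41 × 100 = 107.6191
Paasche component (current-period weights):
ΣP(Period 1)Q(Period 1) = 2.36×151 + 5.07×124 + 2.67×58 + 15.31×90 + 9.57×138 = 356.36 + 628.68 + 154.86 + 1377.9 + 1320.66 = 3838.46
ΣP(Period 1)Q(Period 0) = 2.36×199 + 5.07×123 + 2.67×74 + 15.31×81 + 9.57×108 = 469.64 + 623.61 + 197.58 + 1240.11 + 1033.56 = 3564.5
P = 3838.46 / 3564.5 × 100 = 107.6858
Fisher = √(L × P) = √(107.6191 × 107.6858) = 107.6524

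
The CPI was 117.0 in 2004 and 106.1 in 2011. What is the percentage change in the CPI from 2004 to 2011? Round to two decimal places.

-9.32%

Change = (106.1 − 117.0) / 117.0 × 100
       = -10.9 / 117.0 × 100 = -9.3162%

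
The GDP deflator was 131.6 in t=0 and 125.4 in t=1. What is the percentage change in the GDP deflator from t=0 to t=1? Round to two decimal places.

-4.71%

Change = (125.4 − 131.6) / 131.6 × 100
       = -6.2 / 131.6 × 100 = -4.7112%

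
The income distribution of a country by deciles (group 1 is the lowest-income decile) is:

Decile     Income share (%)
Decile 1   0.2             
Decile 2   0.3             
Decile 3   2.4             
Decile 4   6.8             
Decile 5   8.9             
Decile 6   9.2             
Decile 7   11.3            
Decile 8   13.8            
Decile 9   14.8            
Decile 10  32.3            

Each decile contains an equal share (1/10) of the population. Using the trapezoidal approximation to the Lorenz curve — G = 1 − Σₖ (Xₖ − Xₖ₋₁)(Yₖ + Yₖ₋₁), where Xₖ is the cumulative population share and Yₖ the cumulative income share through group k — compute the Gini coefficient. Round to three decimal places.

Cumulative income shares Yₖ: 0.0020, 0.0050, 0.0290, 0.0970, 0.1860, 0.2780, 0.3910, 0.5290, 0.6770, 1.0000
Σ (Xₖ−Xₖ₋₁)(Yₖ+Yₖ₋₁) = (1/10)(0.0020+0.0000) + (1/10)(0.0050+0.0020) + (1/10)(0.0290+0.0050) + (1/10)(0.0970+0.0290) + (1/10)(0.1860+0.0970) + (1/10)(0.2780+0.1860) + (1/10)(0.3910+0.2780) + (1/10)(0.5290+0.3910) + (1/10)(0.6770+0.5290) + (1/10)(1.0000+0.6770)
  = 0.0002 + 0.0007 + 0.0034 + 0.0126 + 0.0283 + 0.0464 + 0.0669 + 0.0920 + 0.1206 + 0.1677 = 0.5388
G = 1 − 0.5388 = 0.4612

0.461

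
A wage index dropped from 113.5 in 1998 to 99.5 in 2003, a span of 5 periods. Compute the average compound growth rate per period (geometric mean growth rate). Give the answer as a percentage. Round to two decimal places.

-2.60%

Growth factor = (99.5/113.5)^(1/5) = (0.876652)^(1/5) = 0.974015
Growth rate = 0.974015 − 1 = -0.025985 = -2.5985%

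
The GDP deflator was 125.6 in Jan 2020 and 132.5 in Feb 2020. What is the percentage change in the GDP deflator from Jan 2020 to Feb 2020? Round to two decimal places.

5.49%

Change = (132.5 − 125.6) / 125.6 × 100
       = 6.9 / 125.6 × 100 = 5.4936%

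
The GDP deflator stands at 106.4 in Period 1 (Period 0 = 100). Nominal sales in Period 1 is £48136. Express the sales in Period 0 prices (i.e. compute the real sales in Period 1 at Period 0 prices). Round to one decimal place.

45240.6

Real = Nominal ÷ (Index/100) = 48136 ÷ (106.4/100)
     = 48136 ÷ 1.064 = 45240.6015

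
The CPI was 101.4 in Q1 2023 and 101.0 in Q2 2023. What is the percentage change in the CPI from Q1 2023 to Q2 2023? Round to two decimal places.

-0.39%

Change = (101.0 − 101.4) / 101.4 × 100
       = -0.4 / 101.4 × 100 = -0.3945%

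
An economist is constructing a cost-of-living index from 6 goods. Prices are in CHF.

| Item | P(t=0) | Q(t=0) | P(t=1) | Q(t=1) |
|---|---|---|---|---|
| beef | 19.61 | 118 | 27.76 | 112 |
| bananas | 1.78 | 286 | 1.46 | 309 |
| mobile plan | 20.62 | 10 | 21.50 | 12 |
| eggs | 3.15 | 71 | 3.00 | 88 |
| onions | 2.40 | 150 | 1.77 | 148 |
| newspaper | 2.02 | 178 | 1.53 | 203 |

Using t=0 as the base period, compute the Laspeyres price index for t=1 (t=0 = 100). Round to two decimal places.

117.28

Laspeyres price index uses base-period quantities as weights.
ΣP(t=1)·Q(t=0) = 27.76×118 + 1.46×286 + 21.50×10 + 3.00×71 + 1.77×150 + 1.53×178 = 3275.68 + 417.56 + 215 + 213 + 265.5 + 272.34 = 4659.08
ΣP(t=0)·Q(t=0) = 19.61×118 + 1.78×286 + 20.62×10 + 3.15×71 + 2.40×150 + 2.02×178 = 2313.98 + 509.08 + 206.2 + 223.65 + 360 + 359.56 = 3972.47
Index = 4659.08 / 3972.47 × 100 = 117.2842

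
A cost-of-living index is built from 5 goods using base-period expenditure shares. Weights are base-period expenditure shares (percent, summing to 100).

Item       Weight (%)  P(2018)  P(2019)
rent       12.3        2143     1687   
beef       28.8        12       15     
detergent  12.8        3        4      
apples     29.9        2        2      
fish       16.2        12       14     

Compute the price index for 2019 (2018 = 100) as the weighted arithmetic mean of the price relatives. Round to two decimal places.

rent: 12.3 × (1687/2143) = 12.3 × 0.787214 = 9.6827
beef: 28.8 × (15/12) = 28.8 × 1.250000 = 36.0000
detergent: 12.8 × (4/3) = 12.8 × 1.333333 = 17.0667
apples: 29.9 × (2/2) = 29.9 × 1.000000 = 29.9000
fish: 16.2 × (14/12) = 16.2 × 1.166667 = 18.9000
Index = Σ wᵢ·(p₁ᵢ/p₀ᵢ) = 9.6827 + 36.0000 + 17.0667 + 29.9000 + 18.9000 = 111.5494

111.55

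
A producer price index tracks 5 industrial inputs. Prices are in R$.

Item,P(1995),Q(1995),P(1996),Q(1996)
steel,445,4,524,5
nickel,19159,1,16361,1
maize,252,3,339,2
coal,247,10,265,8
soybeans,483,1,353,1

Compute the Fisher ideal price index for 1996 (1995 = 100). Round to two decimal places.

Laspeyres component (base-period weights):
ΣP(1996)Q(1995) = 524×4 + 16361×1 + 339×3 + 265×10 + 353×1 = 2096 + 16361 + 1017 + 2650 + 353 = 22477
ΣP(1995)Q(1995) = 445×4 + 19159×1 + 252×3 + 247×10 + 483×1 = 1780 + 19159 + 756 + 2470 + 483 = 24648
L = 22477 / 24648 × 100 = 91.1920
Paasche component (current-period weights):
ΣP(1996)Q(1996) = 524×5 + 16361×1 + 339×2 + 265×8 + 353×1 = 2620 + 16361 + 678 + 2120 + 353 = 22132
ΣP(1995)Q(1996) = 445×5 + 19159×1 + 252×2 + 247×8 + 483×1 = 2225 + 19159 + 504 + 1976 + 483 = 24347
P = 22132 / 24347 × 100 = 90.9024
Fisher = √(L × P) = √(91.1920 × 90.9024) = 91.0471

91.05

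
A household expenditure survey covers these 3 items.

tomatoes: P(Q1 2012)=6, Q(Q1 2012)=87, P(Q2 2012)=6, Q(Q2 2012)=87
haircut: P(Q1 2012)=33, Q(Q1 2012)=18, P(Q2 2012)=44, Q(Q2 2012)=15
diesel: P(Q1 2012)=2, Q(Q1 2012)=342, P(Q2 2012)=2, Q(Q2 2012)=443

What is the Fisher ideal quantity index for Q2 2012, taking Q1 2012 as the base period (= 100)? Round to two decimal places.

104.61

Laspeyres component (base-period weights):
ΣP(Q1 2012)Q(Q2 2012) = 6×87 + 33×15 + 2×443 = 522 + 495 + 886 = 1903
ΣP(Q1 2012)Q(Q1 2012) = 6×87 + 33×18 + 2×342 = 522 + 594 + 684 = 1800
L = 1903 / 1800 × 100 = 105.7222
Paasche component (current-period weights):
ΣP(Q2 2012)Q(Q2 2012) = 6×87 + 44×15 + 2×443 = 522 + 660 + 886 = 2068
ΣP(Q2 2012)Q(Q1 2012) = 6×87 + 44×18 + 2×342 = 522 + 792 + 684 = 1998
P = 2068 / 1998 × 100 = 103.5035
Fisher = √(L × P) = √(105.7222 × 103.5035) = 104.6070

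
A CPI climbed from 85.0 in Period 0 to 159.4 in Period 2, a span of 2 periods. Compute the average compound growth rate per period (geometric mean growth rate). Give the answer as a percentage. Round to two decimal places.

36.94%

Growth factor = (159.4/85.0)^(1/2) = (1.875294)^(1/2) = 1.369414
Growth rate = 1.369414 − 1 = 0.369414 = 36.9414%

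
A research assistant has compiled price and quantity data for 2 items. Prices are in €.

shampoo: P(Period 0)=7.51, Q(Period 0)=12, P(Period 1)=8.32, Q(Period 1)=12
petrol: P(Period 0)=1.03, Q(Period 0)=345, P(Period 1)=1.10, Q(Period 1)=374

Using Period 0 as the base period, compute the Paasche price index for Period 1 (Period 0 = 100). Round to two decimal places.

Paasche price index uses current-period quantities as weights.
ΣP(Period 1)·Q(Period 1) = 8.32×12 + 1.10×374 = 99.84 + 411.4 = 511.24
ΣP(Period 0)·Q(Period 1) = 7.51×12 + 1.03×374 = 90.12 + 385.22 = 475.34
Index = 511.24 / 475.34 × 100 = 107.5525

107.55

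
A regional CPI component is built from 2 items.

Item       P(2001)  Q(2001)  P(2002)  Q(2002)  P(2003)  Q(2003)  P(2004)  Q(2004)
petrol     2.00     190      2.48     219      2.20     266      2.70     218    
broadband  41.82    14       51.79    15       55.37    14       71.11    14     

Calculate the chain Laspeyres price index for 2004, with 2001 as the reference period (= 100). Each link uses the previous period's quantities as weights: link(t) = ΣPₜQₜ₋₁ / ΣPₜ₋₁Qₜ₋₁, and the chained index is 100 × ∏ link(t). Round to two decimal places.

Link 2001→2002:
ΣP(2002)Q(2001) = 2.48×190 + 51.79×14 = 471.2 + 725.06 = 1196.26
ΣP(2001)Q(2001) = 2.00×190 + 41.82×14 = 380 + 585.48 = 965.48
link = 1196.26/965.48 = 1.239031
Link 2002→2003:
ΣP(2003)Q(2002) = 2.20×219 + 55.37×15 = 481.8 + 830.55 = 1312.35
ΣP(2002)Q(2002) = 2.48×219 + 51.79×15 = 543.12 + 776.85 = 1319.97
link = 1312.35/1319.97 = 0.994227
Link 2003→2004:
ΣP(2004)Q(2003) = 2.70×266 + 71.11×14 = 718.2 + 995.54 = 1713.74
ΣP(2003)Q(2003) = 2.20×266 + 55.37×14 = 585.2 + 775.18 = 1360.38
link = 1713.74/1360.38 = 1.259751
Chained index = 100 × 1.239031 × 0.994227 × 1.259751 = 155.1860

155.19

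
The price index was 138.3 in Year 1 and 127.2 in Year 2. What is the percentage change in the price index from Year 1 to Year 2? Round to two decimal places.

Change = (127.2 − 138.3) / 138.3 × 100
       = -11.1 / 138.3 × 100 = -8.0260%

-8.03%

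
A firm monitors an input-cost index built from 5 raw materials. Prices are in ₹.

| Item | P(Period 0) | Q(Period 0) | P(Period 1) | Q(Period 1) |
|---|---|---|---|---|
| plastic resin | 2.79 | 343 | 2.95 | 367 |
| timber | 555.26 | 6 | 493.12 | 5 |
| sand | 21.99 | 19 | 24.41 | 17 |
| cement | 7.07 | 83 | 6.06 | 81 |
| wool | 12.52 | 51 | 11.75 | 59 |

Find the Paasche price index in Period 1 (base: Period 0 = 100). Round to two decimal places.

Paasche price index uses current-period quantities as weights.
ΣP(Period 1)·Q(Period 1) = 2.95×367 + 493.12×5 + 24.41×17 + 6.06×81 + 11.75×59 = 1082.65 + 2465.6 + 414.97 + 490.86 + 693.25 = 5147.33
ΣP(Period 0)·Q(Period 1) = 2.79×367 + 555.26×5 + 21.99×17 + 7.07×81 + 12.52×59 = 1023.93 + 2776.3 + 373.83 + 572.67 + 738.68 = 5485.41
Index = 5147.33 / 5485.41 × 100 = 93.8367

93.84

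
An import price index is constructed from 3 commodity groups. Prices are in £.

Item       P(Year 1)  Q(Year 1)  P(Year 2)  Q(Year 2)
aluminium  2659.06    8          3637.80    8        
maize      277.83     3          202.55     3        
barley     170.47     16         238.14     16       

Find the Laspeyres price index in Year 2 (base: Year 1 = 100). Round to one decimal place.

135.0

Laspeyres price index uses base-period quantities as weights.
ΣP(Year 2)·Q(Year 1) = 3637.80×8 + 202.55×3 + 238.14×16 = 29102.4 + 607.65 + 3810.24 = 33520.29
ΣP(Year 1)·Q(Year 1) = 2659.06×8 + 277.83×3 + 170.47×16 = 21272.48 + 833.49 + 2727.52 = 24833.49
Index = 33520.29 / 24833.49 × 100 = 134.9802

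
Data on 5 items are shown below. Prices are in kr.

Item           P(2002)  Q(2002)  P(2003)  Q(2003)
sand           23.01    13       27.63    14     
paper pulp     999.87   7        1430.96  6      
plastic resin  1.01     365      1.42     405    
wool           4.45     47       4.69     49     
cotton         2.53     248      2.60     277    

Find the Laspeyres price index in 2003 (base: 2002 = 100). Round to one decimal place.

Laspeyres price index uses base-period quantities as weights.
ΣP(2003)·Q(2002) = 27.63×13 + 1430.96×7 + 1.42×365 + 4.69×47 + 2.60×248 = 359.19 + 10016.72 + 518.3 + 220.43 + 644.8 = 11759.44
ΣP(2002)·Q(2002) = 23.01×13 + 999.87×7 + 1.01×365 + 4.45×47 + 2.53×248 = 299.13 + 6999.09 + 368.65 + 209.15 + 627.44 = 8503.46
Index = 11759.44 / 8503.46 × 100 = 138.2901

138.3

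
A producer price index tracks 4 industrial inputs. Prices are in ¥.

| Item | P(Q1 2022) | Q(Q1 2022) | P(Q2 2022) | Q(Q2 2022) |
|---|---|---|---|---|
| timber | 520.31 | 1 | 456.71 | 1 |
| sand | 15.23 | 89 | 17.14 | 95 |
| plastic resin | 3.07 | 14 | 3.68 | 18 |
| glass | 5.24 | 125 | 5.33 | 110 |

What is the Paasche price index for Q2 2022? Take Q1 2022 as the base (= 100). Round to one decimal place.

105.3

Paasche price index uses current-period quantities as weights.
ΣP(Q2 2022)·Q(Q2 2022) = 456.71×1 + 17.14×95 + 3.68×18 + 5.33×110 = 456.71 + 1628.3 + 66.24 + 586.3 = 2737.55
ΣP(Q1 2022)·Q(Q2 2022) = 520.31×1 + 15.23×95 + 3.07×18 + 5.24×110 = 520.31 + 1446.85 + 55.26 + 576.4 = 2598.82
Index = 2737.55 / 2598.82 × 100 = 105.3382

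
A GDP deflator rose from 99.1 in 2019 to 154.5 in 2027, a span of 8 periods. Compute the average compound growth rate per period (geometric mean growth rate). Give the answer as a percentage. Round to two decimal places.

Growth factor = (154.5/99.1)^(1/8) = (1.559031)^(1/8) = 1.057078
Growth rate = 1.057078 − 1 = 0.057078 = 5.7078%

5.71%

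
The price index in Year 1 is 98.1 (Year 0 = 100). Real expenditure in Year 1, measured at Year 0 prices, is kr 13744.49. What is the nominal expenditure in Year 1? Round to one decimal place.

13483.3

Nominal = Real × (Index/100) = 13744.49 × (98.1/100)
        = 13744.49 × 0.981 = 13483.3447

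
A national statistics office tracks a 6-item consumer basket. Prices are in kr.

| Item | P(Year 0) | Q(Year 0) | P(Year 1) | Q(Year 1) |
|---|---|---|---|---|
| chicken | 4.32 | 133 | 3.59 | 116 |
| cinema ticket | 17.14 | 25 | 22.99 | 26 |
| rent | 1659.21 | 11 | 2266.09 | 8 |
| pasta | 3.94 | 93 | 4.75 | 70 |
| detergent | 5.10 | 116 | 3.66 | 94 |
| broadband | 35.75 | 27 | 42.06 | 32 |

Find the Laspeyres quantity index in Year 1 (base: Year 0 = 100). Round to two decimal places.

76.12

Laspeyres quantity index uses base-period prices as weights.
ΣP(Year 0)·Q(Year 1) = 4.32×116 + 17.14×26 + 1659.21×8 + 3.94×70 + 5.10×94 + 35.75×32 = 501.12 + 445.64 + 13273.68 + 275.8 + 479.4 + 1144 = 16119.64
ΣP(Year 0)·Q(Year 0) = 4.32×133 + 17.14×25 + 1659.21×11 + 3.94×93 + 5.10×116 + 35.75×27 = 574.56 + 428.5 + 18251.31 + 366.42 + 591.6 + 965.25 = 21177.64
Index = 16119.64 / 21177.64 × 100 = 76.1163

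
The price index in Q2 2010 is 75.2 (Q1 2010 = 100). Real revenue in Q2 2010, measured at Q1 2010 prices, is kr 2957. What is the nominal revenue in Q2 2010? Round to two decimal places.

Nominal = Real × (Index/100) = 2957 × (75.2/100)
        = 2957 × 0.752 = 2223.6640

2223.66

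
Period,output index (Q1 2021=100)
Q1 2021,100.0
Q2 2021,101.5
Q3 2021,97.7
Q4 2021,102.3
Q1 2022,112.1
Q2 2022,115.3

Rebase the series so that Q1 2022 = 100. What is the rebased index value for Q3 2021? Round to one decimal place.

Rebased(Q3 2021) = 97.7 / 112.1 × 100 = 87.1543

87.2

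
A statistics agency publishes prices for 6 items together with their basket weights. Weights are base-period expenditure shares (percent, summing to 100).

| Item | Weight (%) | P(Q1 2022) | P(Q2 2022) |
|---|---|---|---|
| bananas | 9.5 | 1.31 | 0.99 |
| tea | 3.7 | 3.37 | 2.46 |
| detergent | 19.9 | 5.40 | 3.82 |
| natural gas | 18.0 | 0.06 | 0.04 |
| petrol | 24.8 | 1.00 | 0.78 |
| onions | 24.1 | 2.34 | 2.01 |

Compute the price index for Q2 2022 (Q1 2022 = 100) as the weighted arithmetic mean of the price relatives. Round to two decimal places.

76.00

bananas: 9.5 × (0.99/1.31) = 9.5 × 0.755725 = 7.1794
tea: 3.7 × (2.46/3.37) = 3.7 × 0.729970 = 2.7009
detergent: 19.9 × (3.82/5.40) = 19.9 × 0.707407 = 14.0774
natural gas: 18.0 × (0.04/0.06) = 18.0 × 0.666667 = 12.0000
petrol: 24.8 × (0.78/1.00) = 24.8 × 0.780000 = 19.3440
onions: 24.1 × (2.01/2.34) = 24.1 × 0.858974 = 20.7013
Index = Σ wᵢ·(p₁ᵢ/p₀ᵢ) = 7.1794 + 2.7009 + 14.0774 + 12.0000 + 19.3440 + 20.7013 = 76.0030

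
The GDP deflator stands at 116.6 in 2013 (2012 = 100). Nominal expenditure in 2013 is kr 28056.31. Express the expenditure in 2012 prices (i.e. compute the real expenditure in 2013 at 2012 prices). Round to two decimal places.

Real = Nominal ÷ (Index/100) = 28056.31 ÷ (116.6/100)
     = 28056.31 ÷ 1.166 = 24062.0154

24062.02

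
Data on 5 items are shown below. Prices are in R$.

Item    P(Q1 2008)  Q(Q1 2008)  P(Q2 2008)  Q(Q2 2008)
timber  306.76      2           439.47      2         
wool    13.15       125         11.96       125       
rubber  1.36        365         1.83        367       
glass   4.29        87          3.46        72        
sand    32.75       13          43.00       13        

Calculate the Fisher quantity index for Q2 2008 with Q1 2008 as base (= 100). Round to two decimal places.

98.51

Laspeyres component (base-period weights):
ΣP(Q1 2008)Q(Q2 2008) = 306.76×2 + 13.15×125 + 1.36×367 + 4.29×72 + 32.75×13 = 613.52 + 1643.75 + 499.12 + 308.88 + 425.75 = 3491.02
ΣP(Q1 2008)Q(Q1 2008) = 306.76×2 + 13.15×125 + 1.36×365 + 4.29×87 + 32.75×13 = 613.52 + 1643.75 + 496.4 + 373.23 + 425.75 = 3552.65
L = 3491.02 / 3552.65 × 100 = 98.2652
Paasche component (current-period weights):
ΣP(Q2 2008)Q(Q2 2008) = 439.47×2 + 11.96×125 + 1.83×367 + 3.46×72 + 43.00×13 = 878.94 + 1495 + 671.61 + 249.12 + 559 = 3853.67
ΣP(Q2 2008)Q(Q1 2008) = 439.47×2 + 11.96×125 + 1.83×365 + 3.46×87 + 43.00×13 = 878.94 + 1495 + 667.95 + 301.02 + 559 = 3901.91
P = 3853.67 / 3901.91 × 100 = 98.7637
Fisher = √(L × P) = √(98.2652 × 98.7637) = 98.5141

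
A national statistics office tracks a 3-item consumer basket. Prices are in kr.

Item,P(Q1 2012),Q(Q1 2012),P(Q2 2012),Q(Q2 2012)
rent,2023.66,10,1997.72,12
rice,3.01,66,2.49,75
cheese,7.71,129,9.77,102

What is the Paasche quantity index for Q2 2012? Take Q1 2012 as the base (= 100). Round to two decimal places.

Paasche quantity index uses current-period prices as weights.
ΣP(Q2 2012)·Q(Q2 2012) = 1997.72×12 + 2.49×75 + 9.77×102 = 23972.64 + 186.75 + 996.54 = 25155.93
ΣP(Q2 2012)·Q(Q1 2012) = 1997.72×10 + 2.49×66 + 9.77×129 = 19977.2 + 164.34 + 1260.33 = 21401.87
Index = 25155.93 / 21401.87 × 100 = 117.5408

117.54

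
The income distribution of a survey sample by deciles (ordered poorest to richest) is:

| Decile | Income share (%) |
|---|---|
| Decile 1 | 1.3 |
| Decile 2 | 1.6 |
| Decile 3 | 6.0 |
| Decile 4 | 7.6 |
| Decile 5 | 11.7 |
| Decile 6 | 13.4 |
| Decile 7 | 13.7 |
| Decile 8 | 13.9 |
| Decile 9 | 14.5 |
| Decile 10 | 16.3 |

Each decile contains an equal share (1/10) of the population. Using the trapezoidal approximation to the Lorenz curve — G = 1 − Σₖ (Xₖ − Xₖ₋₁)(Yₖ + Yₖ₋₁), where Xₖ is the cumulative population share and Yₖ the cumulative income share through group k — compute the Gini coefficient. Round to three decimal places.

0.285

Cumulative income shares Yₖ: 0.0130, 0.0290, 0.0890, 0.1650, 0.2820, 0.4160, 0.5530, 0.6920, 0.8370, 1.0000
Σ (Xₖ−Xₖ₋₁)(Yₖ+Yₖ₋₁) = (1/10)(0.0130+0.0000) + (1/10)(0.0290+0.0130) + (1/10)(0.0890+0.0290) + (1/10)(0.1650+0.0890) + (1/10)(0.2820+0.1650) + (1/10)(0.4160+0.2820) + (1/10)(0.5530+0.4160) + (1/10)(0.6920+0.5530) + (1/10)(0.8370+0.6920) + (1/10)(1.0000+0.8370)
  = 0.0013 + 0.0042 + 0.0118 + 0.0254 + 0.0447 + 0.0698 + 0.0969 + 0.1245 + 0.1529 + 0.1837 = 0.7152
G = 1 − 0.7152 = 0.2848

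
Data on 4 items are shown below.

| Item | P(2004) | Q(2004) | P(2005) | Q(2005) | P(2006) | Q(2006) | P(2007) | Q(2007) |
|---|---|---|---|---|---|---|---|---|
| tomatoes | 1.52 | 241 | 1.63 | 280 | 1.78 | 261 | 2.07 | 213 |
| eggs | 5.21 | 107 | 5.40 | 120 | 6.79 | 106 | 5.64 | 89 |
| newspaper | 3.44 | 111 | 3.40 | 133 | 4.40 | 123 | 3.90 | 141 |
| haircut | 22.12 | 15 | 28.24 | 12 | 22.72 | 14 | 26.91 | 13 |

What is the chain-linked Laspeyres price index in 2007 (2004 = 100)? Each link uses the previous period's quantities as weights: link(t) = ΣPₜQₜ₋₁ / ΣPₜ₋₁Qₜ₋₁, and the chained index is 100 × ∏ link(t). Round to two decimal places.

120.95

Link 2004→2005:
ΣP(2005)Q(2004) = 1.63×241 + 5.40×107 + 3.40×111 + 28.24×15 = 392.83 + 577.8 + 377.4 + 423.6 = 1771.63
ΣP(2004)Q(2004) = 1.52×241 + 5.21×107 + 3.44×111 + 22.12×15 = 366.32 + 557.47 + 381.84 + 331.8 = 1637.43
link = 1771.63/1637.43 = 1.081958
Link 2005→2006:
ΣP(2006)Q(2005) = 1.78×280 + 6.79×120 + 4.40×133 + 22.72×12 = 498.4 + 814.8 + 585.2 + 272.64 = 2171.04
ΣP(2005)Q(2005) = 1.63×280 + 5.40×120 + 3.40×133 + 28.24×12 = 456.4 + 648 + 452.2 + 338.88 = 1895.48
link = 2171.04/1895.48 = 1.145377
Link 2006→2007:
ΣP(2007)Q(2006) = 2.07×261 + 5.64×106 + 3.90×123 + 26.91×14 = 540.27 + 597.84 + 479.7 + 376.74 = 1994.55
ΣP(2006)Q(2006) = 1.78×261 + 6.79×106 + 4.40×123 + 22.72×14 = 464.58 + 719.74 + 541.2 + 318.08 = 2043.6
link = 1994.55/2043.6 = 0.975998
Chained index = 100 × 1.081958 × 1.145377 × 0.975998 = 120.9506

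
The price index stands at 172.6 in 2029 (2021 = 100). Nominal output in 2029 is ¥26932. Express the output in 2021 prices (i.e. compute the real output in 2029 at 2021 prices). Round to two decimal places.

15603.71

Real = Nominal ÷ (Index/100) = 26932 ÷ (172.6/100)
     = 26932 ÷ 1.726 = 15603.7080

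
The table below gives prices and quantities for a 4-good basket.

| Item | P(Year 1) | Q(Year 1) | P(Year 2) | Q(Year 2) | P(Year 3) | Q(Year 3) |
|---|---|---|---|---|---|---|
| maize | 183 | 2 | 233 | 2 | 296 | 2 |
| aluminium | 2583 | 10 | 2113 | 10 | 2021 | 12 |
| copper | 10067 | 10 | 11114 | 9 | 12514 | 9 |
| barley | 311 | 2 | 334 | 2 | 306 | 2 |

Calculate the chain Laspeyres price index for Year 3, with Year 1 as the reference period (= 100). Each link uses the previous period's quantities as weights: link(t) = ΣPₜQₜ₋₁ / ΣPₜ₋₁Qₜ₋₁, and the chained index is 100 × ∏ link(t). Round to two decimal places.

114.69

Link Year 1→Year 2:
ΣP(Year 2)Q(Year 1) = 233×2 + 2113×10 + 11114×10 + 334×2 = 466 + 21130 + 111140 + 668 = 133404
ΣP(Year 1)Q(Year 1) = 183×2 + 2583×10 + 10067×10 + 311×2 = 366 + 25830 + 100670 + 622 = 127488
link = 133404/127488 = 1.046404
Link Year 2→Year 3:
ΣP(Year 3)Q(Year 2) = 296×2 + 2021×10 + 12514×9 + 306×2 = 592 + 20210 + 112626 + 612 = 134040
ΣP(Year 2)Q(Year 2) = 233×2 + 2113×10 + 11114×9 + 334×2 = 466 + 21130 + 100026 + 668 = 122290
link = 134040/122290 = 1.096083
Chained index = 100 × 1.046404 × 1.096083 = 114.6946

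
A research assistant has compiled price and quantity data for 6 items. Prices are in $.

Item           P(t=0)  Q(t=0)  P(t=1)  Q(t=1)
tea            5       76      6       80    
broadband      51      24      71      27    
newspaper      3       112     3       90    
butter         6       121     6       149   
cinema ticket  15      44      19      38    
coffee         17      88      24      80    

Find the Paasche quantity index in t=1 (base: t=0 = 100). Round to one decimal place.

Paasche quantity index uses current-period prices as weights.
ΣP(t=1)·Q(t=1) = 6×80 + 71×27 + 3×90 + 6×149 + 19×38 + 24×80 = 480 + 1917 + 270 + 894 + 722 + 1920 = 6203
ΣP(t=1)·Q(t=0) = 6×76 + 71×24 + 3×112 + 6×121 + 19×44 + 24×88 = 456 + 1704 + 336 + 726 + 836 + 2112 = 6170
Index = 6203 / 6170 × 100 = 100.5348

100.5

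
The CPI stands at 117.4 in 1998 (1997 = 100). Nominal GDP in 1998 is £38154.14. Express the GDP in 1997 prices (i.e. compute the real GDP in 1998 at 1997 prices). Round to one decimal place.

32499.3

Real = Nominal ÷ (Index/100) = 38154.14 ÷ (117.4/100)
     = 38154.14 ÷ 1.174 = 32499.2675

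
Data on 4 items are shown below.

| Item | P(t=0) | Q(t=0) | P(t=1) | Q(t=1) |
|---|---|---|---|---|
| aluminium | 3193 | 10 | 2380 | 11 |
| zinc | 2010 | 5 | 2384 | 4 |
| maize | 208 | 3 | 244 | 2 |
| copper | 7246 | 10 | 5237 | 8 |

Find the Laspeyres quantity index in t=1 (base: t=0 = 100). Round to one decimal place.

88.3

Laspeyres quantity index uses base-period prices as weights.
ΣP(t=0)·Q(t=1) = 3193×11 + 2010×4 + 208×2 + 7246×8 = 35123 + 8040 + 416 + 57968 = 101547
ΣP(t=0)·Q(t=0) = 3193×10 + 2010×5 + 208×3 + 7246×10 = 31930 + 10050 + 624 + 72460 = 115064
Index = 101547 / 115064 × 100 = 88.2526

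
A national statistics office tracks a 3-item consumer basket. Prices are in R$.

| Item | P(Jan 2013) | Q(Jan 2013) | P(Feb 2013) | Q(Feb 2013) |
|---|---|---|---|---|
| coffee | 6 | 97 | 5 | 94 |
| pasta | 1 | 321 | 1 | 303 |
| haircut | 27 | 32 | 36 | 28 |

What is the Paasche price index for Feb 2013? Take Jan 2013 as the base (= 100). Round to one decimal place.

109.7

Paasche price index uses current-period quantities as weights.
ΣP(Feb 2013)·Q(Feb 2013) = 5×94 + 1×303 + 36×28 = 470 + 303 + 1008 = 1781
ΣP(Jan 2013)·Q(Feb 2013) = 6×94 + 1×303 + 27×28 = 564 + 303 + 756 = 1623
Index = 1781 / 1623 × 100 = 109.7351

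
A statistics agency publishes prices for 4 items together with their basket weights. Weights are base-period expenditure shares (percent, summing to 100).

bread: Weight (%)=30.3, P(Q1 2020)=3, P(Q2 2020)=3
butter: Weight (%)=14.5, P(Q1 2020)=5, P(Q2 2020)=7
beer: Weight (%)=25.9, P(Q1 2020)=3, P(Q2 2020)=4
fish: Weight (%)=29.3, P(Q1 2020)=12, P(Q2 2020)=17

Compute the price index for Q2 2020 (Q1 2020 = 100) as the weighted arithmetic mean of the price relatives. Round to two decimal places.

126.64

bread: 30.3 × (3/3) = 30.3 × 1.000000 = 30.3000
butter: 14.5 × (7/5) = 14.5 × 1.400000 = 20.3000
beer: 25.9 × (4/3) = 25.9 × 1.333333 = 34.5333
fish: 29.3 × (17/12) = 29.3 × 1.416667 = 41.5083
Index = Σ wᵢ·(p₁ᵢ/p₀ᵢ) = 30.3000 + 20.3000 + 34.5333 + 41.5083 = 126.6417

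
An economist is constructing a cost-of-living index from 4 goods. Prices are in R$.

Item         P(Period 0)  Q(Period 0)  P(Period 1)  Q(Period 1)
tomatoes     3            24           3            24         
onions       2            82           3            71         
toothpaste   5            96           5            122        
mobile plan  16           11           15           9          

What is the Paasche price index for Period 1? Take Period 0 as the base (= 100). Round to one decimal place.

Paasche price index uses current-period quantities as weights.
ΣP(Period 1)·Q(Period 1) = 3×24 + 3×71 + 5×122 + 15×9 = 72 + 213 + 610 + 135 = 1030
ΣP(Period 0)·Q(Period 1) = 3×24 + 2×71 + 5×122 + 16×9 = 72 + 142 + 610 + 144 = 968
Index = 1030 / 968 × 100 = 106.4050

106.4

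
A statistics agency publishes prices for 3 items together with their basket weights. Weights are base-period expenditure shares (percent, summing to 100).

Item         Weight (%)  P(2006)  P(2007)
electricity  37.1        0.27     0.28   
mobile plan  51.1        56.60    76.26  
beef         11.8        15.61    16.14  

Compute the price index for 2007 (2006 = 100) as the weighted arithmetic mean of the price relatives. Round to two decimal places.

electricity: 37.1 × (0.28/0.27) = 37.1 × 1.037037 = 38.4741
mobile plan: 51.1 × (76.26/56.60) = 51.1 × 1.347350 = 68.8496
beef: 11.8 × (16.14/15.61) = 11.8 × 1.033953 = 12.2006
Index = Σ wᵢ·(p₁ᵢ/p₀ᵢ) = 38.4741 + 68.8496 + 12.2006 = 119.5243

119.52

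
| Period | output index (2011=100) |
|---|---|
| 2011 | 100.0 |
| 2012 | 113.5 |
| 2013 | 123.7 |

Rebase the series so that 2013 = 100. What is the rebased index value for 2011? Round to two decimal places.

80.84

Rebased(2011) = 100.0 / 123.7 × 100 = 80.8407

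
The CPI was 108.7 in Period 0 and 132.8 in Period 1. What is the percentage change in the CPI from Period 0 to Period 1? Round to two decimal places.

Change = (132.8 − 108.7) / 108.7 × 100
       = 24.1 / 108.7 × 100 = 22.1711%

22.17%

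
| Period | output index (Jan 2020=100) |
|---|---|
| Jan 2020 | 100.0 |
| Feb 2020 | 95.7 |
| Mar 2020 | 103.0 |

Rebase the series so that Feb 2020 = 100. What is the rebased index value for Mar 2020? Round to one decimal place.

107.6

Rebased(Mar 2020) = 103.0 / 95.7 × 100 = 107.6280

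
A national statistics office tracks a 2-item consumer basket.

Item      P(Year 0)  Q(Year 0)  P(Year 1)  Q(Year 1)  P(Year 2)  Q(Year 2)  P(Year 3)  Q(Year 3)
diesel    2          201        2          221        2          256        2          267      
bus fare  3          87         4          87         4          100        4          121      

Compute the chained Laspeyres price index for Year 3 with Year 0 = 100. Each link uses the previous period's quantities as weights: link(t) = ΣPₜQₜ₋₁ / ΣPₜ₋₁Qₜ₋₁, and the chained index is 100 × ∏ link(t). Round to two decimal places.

Link Year 0→Year 1:
ΣP(Year 1)Q(Year 0) = 2×201 + 4×87 = 402 + 348 = 750
ΣP(Year 0)Q(Year 0) = 2×201 + 3×87 = 402 + 261 = 663
link = 750/663 = 1.131222
Link Year 1→Year 2:
ΣP(Year 2)Q(Year 1) = 2×221 + 4×87 = 442 + 348 = 790
ΣP(Year 1)Q(Year 1) = 2×221 + 4×87 = 442 + 348 = 790
link = 790/790 = 1.000000
Link Year 2→Year 3:
ΣP(Year 3)Q(Year 2) = 2×256 + 4×100 = 512 + 400 = 912
ΣP(Year 2)Q(Year 2) = 2×256 + 4×100 = 512 + 400 = 912
link = 912/912 = 1.000000
Chained index = 100 × 1.131222 × 1.000000 × 1.000000 = 113.1222

113.12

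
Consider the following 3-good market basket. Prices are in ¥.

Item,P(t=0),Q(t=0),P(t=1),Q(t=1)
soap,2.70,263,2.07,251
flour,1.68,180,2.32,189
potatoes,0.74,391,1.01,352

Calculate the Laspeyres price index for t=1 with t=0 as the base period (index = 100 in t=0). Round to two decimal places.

104.23

Laspeyres price index uses base-period quantities as weights.
ΣP(t=1)·Q(t=0) = 2.07×263 + 2.32×180 + 1.01×391 = 544.41 + 417.6 + 394.91 = 1356.92
ΣP(t=0)·Q(t=0) = 2.70×263 + 1.68×180 + 0.74×391 = 710.1 + 302.4 + 289.34 = 1301.84
Index = 1356.92 / 1301.84 × 100 = 104.2309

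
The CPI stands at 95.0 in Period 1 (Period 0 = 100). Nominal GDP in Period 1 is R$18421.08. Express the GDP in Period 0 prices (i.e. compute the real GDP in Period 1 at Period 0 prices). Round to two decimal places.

Real = Nominal ÷ (Index/100) = 18421.08 ÷ (95.0/100)
     = 18421.08 ÷ 0.950 = 19390.6105

19390.61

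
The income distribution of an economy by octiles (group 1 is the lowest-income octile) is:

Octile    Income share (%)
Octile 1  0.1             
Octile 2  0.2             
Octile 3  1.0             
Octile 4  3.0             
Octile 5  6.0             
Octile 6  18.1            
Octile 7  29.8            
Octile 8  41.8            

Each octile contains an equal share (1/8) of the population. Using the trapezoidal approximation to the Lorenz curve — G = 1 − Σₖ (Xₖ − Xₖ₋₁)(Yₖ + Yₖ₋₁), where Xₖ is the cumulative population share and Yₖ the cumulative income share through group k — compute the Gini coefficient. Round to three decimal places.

Cumulative income shares Yₖ: 0.0010, 0.0030, 0.0130, 0.0430, 0.1030, 0.2840, 0.5820, 1.0000
Σ (Xₖ−Xₖ₋₁)(Yₖ+Yₖ₋₁) = (1/8)(0.0010+0.0000) + (1/8)(0.0030+0.0010) + (1/8)(0.0130+0.0030) + (1/8)(0.0430+0.0130) + (1/8)(0.1030+0.0430) + (1/8)(0.2840+0.1030) + (1/8)(0.5820+0.2840) + (1/8)(1.0000+0.5820)
  = 0.0001 + 0.0005 + 0.0020 + 0.0070 + 0.0182 + 0.0484 + 0.1083 + 0.1978 = 0.3823
G = 1 − 0.3823 = 0.6178

0.618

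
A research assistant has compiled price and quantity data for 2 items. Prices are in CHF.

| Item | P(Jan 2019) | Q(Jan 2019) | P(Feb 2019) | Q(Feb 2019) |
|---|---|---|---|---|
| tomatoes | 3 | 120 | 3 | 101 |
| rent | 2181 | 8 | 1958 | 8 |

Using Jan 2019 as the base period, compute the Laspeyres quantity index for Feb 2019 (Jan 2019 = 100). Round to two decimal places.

Laspeyres quantity index uses base-period prices as weights.
ΣP(Jan 2019)·Q(Feb 2019) = 3×101 + 2181×8 = 303 + 17448 = 17751
ΣP(Jan 2019)·Q(Jan 2019) = 3×120 + 2181×8 = 360 + 17448 = 17808
Index = 17751 / 17808 × 100 = 99.6799

99.68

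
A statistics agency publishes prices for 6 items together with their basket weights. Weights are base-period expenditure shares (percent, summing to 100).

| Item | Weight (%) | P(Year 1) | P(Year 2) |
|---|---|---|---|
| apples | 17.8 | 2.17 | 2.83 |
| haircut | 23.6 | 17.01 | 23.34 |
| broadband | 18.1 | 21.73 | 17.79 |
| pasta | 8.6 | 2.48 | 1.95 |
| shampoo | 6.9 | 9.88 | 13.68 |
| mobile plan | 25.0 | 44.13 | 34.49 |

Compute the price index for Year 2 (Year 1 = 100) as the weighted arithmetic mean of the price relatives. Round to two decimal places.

106.27

apples: 17.8 × (2.83/2.17) = 17.8 × 1.304147 = 23.2138
haircut: 23.6 × (23.34/17.01) = 23.6 × 1.372134 = 32.3824
broadband: 18.1 × (17.79/21.73) = 18.1 × 0.818684 = 14.8182
pasta: 8.6 × (1.95/2.48) = 8.6 × 0.786290 = 6.7621
shampoo: 6.9 × (13.68/9.88) = 6.9 × 1.384615 = 9.5538
mobile plan: 25.0 × (34.49/44.13) = 25.0 × 0.781554 = 19.5389
Index = Σ wᵢ·(p₁ᵢ/p₀ᵢ) = 23.2138 + 32.3824 + 14.8182 + 6.7621 + 9.5538 + 19.5389 = 106.2692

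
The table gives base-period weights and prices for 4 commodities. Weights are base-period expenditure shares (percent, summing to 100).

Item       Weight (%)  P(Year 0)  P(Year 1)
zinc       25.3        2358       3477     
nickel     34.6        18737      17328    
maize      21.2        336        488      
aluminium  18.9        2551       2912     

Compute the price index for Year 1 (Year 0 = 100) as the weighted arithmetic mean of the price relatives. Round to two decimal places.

121.67

zinc: 25.3 × (3477/2358) = 25.3 × 1.474555 = 37.3062
nickel: 34.6 × (17328/18737) = 34.6 × 0.924801 = 31.9981
maize: 21.2 × (488/336) = 21.2 × 1.452381 = 30.7905
aluminium: 18.9 × (2912/2551) = 18.9 × 1.141513 = 21.5746
Index = Σ wᵢ·(p₁ᵢ/p₀ᵢ) = 37.3062 + 31.9981 + 30.7905 + 21.5746 = 121.6694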